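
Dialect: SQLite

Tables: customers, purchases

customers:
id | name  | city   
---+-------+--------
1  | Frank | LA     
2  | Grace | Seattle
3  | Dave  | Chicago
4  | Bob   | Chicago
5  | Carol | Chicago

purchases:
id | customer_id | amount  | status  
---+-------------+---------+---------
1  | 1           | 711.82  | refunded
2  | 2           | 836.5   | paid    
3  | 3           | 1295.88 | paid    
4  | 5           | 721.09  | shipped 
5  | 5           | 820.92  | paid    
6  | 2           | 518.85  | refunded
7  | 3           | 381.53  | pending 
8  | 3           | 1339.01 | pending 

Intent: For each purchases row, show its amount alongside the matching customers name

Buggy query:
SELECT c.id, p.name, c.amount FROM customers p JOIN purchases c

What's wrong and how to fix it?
Bug: Missing join condition: each purchases row is matched to all customers rows instead of just its own

Fix: Specify the join condition linking the foreign key to the parent id

Corrected query:
SELECT c.id, p.name, c.amount FROM customers p JOIN purchases c ON c.customer_id = p.id

Result:
id | name  | amount 
---+-------+--------
1  | Frank | 711.82 
2  | Grace | 836.5  
3  | Dave  | 1295.88
4  | Carol | 721.09 
5  | Carol | 820.92 
6  | Grace | 518.85 
7  | Dave  | 381.53 
8  | Dave  | 1339.01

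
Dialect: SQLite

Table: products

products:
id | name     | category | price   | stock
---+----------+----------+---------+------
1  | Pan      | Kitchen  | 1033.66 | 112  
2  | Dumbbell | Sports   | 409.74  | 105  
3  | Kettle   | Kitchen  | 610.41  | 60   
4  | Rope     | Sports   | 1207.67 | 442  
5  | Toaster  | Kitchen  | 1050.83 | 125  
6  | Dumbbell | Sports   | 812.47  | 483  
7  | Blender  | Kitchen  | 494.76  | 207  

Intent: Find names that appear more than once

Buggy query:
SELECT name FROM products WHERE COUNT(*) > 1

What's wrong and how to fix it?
Bug: WHERE can't reference COUNT(*); aggregates are computed after WHERE

Fix: Group first, then use HAVING for the count condition

Corrected query:
SELECT name FROM products GROUP BY name HAVING COUNT(*) > 1

Result:
name    
--------
Dumbbell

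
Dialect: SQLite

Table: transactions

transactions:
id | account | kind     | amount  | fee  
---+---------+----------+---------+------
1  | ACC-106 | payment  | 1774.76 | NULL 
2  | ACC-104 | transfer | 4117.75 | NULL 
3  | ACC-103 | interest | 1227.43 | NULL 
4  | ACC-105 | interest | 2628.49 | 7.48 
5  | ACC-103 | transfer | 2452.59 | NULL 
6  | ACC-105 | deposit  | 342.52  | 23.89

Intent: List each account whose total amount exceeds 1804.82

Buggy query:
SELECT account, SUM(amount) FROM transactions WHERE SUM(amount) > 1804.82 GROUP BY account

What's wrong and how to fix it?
Bug: SUM(amount) is an aggregate, but WHERE filters rows before aggregation

Fix: Move the aggregate condition to a HAVING clause

Corrected query:
SELECT account, SUM(amount) FROM transactions GROUP BY account HAVING SUM(amount) > 1804.82

Result:
account | SUM(amount)
--------+------------
ACC-103 | 3680.02    
ACC-104 | 4117.75    
ACC-105 | 2971.01    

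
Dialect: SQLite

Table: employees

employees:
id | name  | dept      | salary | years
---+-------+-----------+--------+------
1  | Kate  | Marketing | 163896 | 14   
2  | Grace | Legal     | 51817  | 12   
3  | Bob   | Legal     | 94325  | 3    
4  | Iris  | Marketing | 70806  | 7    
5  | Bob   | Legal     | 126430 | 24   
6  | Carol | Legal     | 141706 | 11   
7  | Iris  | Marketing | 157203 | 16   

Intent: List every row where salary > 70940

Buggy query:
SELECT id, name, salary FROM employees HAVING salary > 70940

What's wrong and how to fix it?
Bug: This is a non-aggregate query (no GROUP BY, no aggregates), so in SQLite the HAVING clause is invalid here; a row-level condition belongs in WHERE

Fix: Replace HAVING with WHERE since the condition applies to individual rows

Corrected query:
SELECT id, name, salary FROM employees WHERE salary > 70940

Result:
id | name  | salary
---+-------+-------
1  | Kate  | 163896
3  | Bob   | 94325 
5  | Bob   | 126430
6  | Carol | 141706
7  | Iris  | 157203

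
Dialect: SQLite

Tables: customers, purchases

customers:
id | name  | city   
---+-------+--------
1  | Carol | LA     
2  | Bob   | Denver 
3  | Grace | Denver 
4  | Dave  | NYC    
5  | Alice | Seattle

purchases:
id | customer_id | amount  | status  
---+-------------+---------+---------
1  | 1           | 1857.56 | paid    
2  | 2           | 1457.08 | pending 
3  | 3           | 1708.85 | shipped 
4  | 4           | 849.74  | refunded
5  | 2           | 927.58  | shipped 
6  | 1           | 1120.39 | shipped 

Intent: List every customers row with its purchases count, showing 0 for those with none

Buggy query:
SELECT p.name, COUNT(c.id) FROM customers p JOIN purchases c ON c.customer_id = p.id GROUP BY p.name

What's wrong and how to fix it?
Bug: INNER JOIN drops customers rows that have no matching purchases rows

Fix: Use LEFT JOIN so parents without children still appear (COUNT(c.id) gives 0)

Corrected query:
SELECT p.name, COUNT(c.id) FROM customers p LEFT JOIN purchases c ON c.customer_id = p.id GROUP BY p.name

Result:
name  | COUNT(c.id)
------+------------
Alice | 0          
Bob   | 2          
Carol | 2          
Dave  | 1          
Grace | 1          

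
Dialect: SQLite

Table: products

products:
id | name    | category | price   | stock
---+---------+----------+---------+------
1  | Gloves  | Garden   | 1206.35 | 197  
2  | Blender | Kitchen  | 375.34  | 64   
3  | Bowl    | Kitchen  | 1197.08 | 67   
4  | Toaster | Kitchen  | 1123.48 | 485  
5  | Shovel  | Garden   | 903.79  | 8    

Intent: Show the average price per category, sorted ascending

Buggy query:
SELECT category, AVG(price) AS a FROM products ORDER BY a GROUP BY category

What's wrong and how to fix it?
Bug: GROUP BY must precede ORDER BY

Fix: Reorder: SELECT … FROM … GROUP BY … ORDER BY …

Corrected query:
SELECT category, AVG(price) AS a FROM products GROUP BY category ORDER BY a

Result:
category | a         
---------+-----------
Kitchen  | 898.633333
Garden   | 1055.07   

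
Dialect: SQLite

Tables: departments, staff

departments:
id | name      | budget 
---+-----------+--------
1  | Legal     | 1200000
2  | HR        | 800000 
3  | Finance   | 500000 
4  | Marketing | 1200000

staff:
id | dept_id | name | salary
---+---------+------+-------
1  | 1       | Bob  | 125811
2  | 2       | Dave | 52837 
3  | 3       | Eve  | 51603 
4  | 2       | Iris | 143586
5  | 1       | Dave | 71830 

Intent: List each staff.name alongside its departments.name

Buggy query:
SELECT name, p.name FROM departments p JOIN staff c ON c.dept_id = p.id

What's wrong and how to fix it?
Bug: 'name' exists in both joined tables, so the database can't tell which one is meant

Fix: Qualify the column with its table alias (c.name)

Corrected query:
SELECT c.name, p.name FROM departments p JOIN staff c ON c.dept_id = p.id

Result:
name | name   
-----+--------
Bob  | Legal  
Dave | HR     
Eve  | Finance
Iris | HR     
Dave | Legal  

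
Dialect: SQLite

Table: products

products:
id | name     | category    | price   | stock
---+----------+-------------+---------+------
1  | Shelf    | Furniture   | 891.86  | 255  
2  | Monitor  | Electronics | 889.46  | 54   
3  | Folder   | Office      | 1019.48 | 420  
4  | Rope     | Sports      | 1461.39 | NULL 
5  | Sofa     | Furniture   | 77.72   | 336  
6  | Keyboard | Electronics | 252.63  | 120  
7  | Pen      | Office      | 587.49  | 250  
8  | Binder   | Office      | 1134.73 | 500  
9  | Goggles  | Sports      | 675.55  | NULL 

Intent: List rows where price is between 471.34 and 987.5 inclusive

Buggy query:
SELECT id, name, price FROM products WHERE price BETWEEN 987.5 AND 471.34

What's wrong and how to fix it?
Bug: The bounds are reversed; BETWEEN a AND b requires a <= b to match anything

Fix: Swap the bounds so the smaller value comes first

Corrected query:
SELECT id, name, price FROM products WHERE price BETWEEN 471.34 AND 987.5

Result:
id | name    | price 
---+---------+-------
1  | Shelf   | 891.86
2  | Monitor | 889.46
7  | Pen     | 587.49
9  | Goggles | 675.55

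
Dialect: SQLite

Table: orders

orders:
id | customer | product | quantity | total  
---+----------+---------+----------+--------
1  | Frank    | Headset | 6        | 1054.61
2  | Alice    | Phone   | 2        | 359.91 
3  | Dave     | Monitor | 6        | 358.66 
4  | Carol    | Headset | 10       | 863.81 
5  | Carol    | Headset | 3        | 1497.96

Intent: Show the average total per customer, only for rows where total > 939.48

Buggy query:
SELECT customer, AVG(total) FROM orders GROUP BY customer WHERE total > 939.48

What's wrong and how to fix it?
Bug: Row-level WHERE must come before GROUP BY in the clause order

Fix: Move the WHERE clause before GROUP BY

Corrected query:
SELECT customer, AVG(total) FROM orders WHERE total > 939.48 GROUP BY customer

Result:
customer | AVG(total)
---------+-----------
Carol    | 1497.96   
Frank    | 1054.61   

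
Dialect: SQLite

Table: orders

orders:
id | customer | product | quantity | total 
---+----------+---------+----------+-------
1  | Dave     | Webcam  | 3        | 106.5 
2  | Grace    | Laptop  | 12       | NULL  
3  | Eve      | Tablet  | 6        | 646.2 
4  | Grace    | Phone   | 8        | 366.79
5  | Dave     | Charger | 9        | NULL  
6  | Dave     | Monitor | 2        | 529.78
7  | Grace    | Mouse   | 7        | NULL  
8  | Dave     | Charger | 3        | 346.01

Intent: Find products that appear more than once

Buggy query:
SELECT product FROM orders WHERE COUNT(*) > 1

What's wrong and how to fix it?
Bug: WHERE can't reference COUNT(*); aggregates are computed after WHERE

Fix: GROUP BY product, then filter groups with HAVING COUNT(*) > 1

Corrected query:
SELECT product FROM orders GROUP BY product HAVING COUNT(*) > 1

Result:
product
-------
Charger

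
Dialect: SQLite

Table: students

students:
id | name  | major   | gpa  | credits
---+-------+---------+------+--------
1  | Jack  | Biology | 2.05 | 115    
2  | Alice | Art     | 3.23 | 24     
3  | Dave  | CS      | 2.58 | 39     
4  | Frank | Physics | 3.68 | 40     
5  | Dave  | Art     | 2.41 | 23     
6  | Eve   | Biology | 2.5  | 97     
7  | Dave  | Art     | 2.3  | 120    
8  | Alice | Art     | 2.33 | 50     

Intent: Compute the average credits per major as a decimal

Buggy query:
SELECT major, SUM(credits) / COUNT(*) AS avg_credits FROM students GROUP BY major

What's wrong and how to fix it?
Bug: Both operands are integers, so '/' performs integer division and truncates

Fix: Cast one side to REAL so the division keeps the fractional part

Corrected query:
SELECT major, SUM(credits) * 1.0 / COUNT(*) AS avg_credits FROM students GROUP BY major

Result:
major   | avg_credits
--------+------------
Art     | 54.25      
Biology | 106        
CS      | 39         
Physics | 40         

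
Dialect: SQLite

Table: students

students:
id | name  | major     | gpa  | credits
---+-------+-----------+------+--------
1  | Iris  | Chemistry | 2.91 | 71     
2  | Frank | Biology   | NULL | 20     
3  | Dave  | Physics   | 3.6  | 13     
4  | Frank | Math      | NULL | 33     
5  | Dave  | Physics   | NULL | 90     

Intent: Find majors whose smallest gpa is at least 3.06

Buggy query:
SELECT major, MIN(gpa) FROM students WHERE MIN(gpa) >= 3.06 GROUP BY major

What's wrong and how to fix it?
Bug: Aggregates like MIN are computed per group after WHERE runs

Fix: Replace WHERE with HAVING after the GROUP BY

Corrected query:
SELECT major, MIN(gpa) FROM students GROUP BY major HAVING MIN(gpa) >= 3.06

Result:
major   | MIN(gpa)
--------+---------
Physics | 3.6     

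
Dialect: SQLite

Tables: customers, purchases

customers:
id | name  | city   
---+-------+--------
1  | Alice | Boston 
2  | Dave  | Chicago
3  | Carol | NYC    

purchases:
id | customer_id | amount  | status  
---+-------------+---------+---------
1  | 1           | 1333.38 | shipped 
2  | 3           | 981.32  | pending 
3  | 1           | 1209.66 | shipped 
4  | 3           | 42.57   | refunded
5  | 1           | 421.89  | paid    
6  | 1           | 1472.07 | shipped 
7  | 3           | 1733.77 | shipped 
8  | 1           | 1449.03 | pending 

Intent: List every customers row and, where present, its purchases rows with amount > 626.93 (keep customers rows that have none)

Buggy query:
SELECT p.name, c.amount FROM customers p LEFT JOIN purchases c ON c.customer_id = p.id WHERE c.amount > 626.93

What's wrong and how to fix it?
Bug: A WHERE condition on the right-hand table after LEFT JOIN drops unmatched parents

Fix: Put 'c.amount > 626.93' in the JOIN's ON clause instead of WHERE

Corrected query:
SELECT p.name, c.amount FROM customers p LEFT JOIN purchases c ON c.customer_id = p.id AND c.amount > 626.93

Result:
name  | amount 
------+--------
Alice | 1209.66
Alice | 1333.38
Alice | 1449.03
Alice | 1472.07
Dave  | NULL   
Carol | 981.32 
Carol | 1733.77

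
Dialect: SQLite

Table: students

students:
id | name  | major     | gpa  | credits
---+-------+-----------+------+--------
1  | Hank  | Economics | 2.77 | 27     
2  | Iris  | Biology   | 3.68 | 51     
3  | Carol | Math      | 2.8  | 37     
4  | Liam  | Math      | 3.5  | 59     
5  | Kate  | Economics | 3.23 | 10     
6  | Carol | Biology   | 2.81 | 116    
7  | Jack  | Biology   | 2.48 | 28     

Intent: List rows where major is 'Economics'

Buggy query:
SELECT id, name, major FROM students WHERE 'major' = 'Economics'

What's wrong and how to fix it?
Bug: Single quotes denote string literals in SQL; the column name is being compared as a constant string

Fix: Reference the column as major without single quotes

Corrected query:
SELECT id, name, major FROM students WHERE major = 'Economics'

Result:
id | name | major    
---+------+----------
1  | Hank | Economics
5  | Kate | Economics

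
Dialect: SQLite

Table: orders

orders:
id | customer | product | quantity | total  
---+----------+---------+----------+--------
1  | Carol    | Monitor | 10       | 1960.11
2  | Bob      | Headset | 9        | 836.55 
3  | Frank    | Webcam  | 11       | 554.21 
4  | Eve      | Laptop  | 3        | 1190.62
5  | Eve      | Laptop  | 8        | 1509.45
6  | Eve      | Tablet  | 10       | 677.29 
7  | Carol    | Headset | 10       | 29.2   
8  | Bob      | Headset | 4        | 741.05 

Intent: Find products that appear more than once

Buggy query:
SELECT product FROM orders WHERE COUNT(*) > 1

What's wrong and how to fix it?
Bug: COUNT(*) is an aggregate and cannot be used in WHERE

Fix: GROUP BY product, then filter groups with HAVING COUNT(*) > 1

Corrected query:
SELECT product FROM orders GROUP BY product HAVING COUNT(*) > 1

Result:
product
-------
Headset
Laptop 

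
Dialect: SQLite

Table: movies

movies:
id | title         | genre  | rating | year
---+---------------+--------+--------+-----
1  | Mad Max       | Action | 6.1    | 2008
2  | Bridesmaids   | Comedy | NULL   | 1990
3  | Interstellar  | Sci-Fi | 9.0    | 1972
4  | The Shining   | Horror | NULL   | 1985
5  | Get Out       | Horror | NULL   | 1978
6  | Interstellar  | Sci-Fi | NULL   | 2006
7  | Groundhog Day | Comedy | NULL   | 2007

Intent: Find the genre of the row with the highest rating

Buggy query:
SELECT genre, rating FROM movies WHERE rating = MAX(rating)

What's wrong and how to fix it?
Bug: WHERE is evaluated per row; an aggregate over the whole table isn't defined there

Fix: Use a subquery: WHERE rating = (SELECT MAX(rating) FROM movies)

Corrected query:
SELECT genre, rating FROM movies WHERE rating = (SELECT MAX(rating) FROM movies)

Result:
genre  | rating
-------+-------
Sci-Fi | 9     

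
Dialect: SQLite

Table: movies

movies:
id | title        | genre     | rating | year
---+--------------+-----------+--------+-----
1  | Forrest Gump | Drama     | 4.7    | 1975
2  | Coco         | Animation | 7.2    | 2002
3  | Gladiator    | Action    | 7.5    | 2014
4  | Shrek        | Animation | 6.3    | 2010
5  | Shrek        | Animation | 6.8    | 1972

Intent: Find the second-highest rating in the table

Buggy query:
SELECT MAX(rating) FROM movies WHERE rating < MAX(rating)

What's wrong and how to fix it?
Bug: The inner MAX is an aggregate inside WHERE, which is not allowed

Fix: Put the inner MAX in a scalar subquery

Corrected query:
SELECT MAX(rating) FROM movies WHERE rating < (SELECT MAX(rating) FROM movies)

Result:
MAX(rating)
-----------
7.2        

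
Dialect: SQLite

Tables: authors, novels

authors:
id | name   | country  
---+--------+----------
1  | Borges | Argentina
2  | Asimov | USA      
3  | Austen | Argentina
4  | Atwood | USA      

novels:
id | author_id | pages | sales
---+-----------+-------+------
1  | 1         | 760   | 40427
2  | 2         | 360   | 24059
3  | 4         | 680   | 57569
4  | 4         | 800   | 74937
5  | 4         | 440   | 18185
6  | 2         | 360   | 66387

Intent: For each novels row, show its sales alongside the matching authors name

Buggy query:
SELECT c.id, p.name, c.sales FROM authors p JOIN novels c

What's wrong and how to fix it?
Bug: Missing join condition: each novels row is matched to all authors rows instead of just its own

Fix: Add ON c.author_id = p.id to the JOIN

Corrected query:
SELECT c.id, p.name, c.sales FROM authors p JOIN novels c ON c.author_id = p.id

Result:
id | name   | sales
---+--------+------
1  | Borges | 40427
2  | Asimov | 24059
3  | Atwood | 57569
4  | Atwood | 74937
5  | Atwood | 18185
6  | Asimov | 66387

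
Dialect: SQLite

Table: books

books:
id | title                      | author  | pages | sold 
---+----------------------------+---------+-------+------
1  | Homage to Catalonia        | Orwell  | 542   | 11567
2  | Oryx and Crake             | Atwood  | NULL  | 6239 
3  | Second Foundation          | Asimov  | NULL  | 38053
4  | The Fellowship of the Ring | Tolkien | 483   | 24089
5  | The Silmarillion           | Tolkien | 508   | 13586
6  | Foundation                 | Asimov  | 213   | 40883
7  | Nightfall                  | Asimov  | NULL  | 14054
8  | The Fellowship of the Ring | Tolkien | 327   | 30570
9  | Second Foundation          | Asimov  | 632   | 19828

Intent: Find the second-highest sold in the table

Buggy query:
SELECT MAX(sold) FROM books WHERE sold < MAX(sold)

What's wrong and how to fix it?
Bug: The inner MAX is an aggregate inside WHERE, which is not allowed

Fix: Put the inner MAX in a scalar subquery

Corrected query:
SELECT MAX(sold) FROM books WHERE sold < (SELECT MAX(sold) FROM books)

Result:
MAX(sold)
---------
38053    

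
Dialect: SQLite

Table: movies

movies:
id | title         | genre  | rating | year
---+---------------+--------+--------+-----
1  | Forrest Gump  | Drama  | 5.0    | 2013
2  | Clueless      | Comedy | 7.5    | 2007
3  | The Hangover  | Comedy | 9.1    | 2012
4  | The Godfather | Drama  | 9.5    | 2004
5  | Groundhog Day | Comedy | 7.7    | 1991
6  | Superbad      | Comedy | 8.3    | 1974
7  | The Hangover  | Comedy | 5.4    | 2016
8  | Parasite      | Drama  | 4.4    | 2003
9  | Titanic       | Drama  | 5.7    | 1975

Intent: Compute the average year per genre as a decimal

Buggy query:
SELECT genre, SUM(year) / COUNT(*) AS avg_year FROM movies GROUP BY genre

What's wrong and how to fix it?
Bug: SUM(year) and COUNT(*) are both integers; the division truncates the fractional part

Fix: Cast one side to REAL so the division keeps the fractional part

Corrected query:
SELECT genre, SUM(year) * 1.0 / COUNT(*) AS avg_year FROM movies GROUP BY genre

Result:
genre  | avg_year
-------+---------
Comedy | 2000    
Drama  | 1998.75 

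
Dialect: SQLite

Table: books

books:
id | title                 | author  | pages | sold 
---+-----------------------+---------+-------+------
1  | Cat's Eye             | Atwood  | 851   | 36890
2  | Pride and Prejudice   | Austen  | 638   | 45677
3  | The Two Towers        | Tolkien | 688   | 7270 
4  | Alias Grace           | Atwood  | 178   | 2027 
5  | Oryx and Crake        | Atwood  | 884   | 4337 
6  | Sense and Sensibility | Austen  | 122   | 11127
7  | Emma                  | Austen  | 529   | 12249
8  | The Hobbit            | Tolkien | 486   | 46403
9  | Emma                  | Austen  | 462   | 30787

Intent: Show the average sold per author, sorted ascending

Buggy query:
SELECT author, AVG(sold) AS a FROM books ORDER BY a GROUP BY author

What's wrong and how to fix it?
Bug: GROUP BY must precede ORDER BY

Fix: Move ORDER BY to the end, after GROUP BY

Corrected query:
SELECT author, AVG(sold) AS a FROM books GROUP BY author ORDER BY a

Result:
author  | a      
--------+--------
Atwood  | 14418  
Austen  | 24960  
Tolkien | 26836.5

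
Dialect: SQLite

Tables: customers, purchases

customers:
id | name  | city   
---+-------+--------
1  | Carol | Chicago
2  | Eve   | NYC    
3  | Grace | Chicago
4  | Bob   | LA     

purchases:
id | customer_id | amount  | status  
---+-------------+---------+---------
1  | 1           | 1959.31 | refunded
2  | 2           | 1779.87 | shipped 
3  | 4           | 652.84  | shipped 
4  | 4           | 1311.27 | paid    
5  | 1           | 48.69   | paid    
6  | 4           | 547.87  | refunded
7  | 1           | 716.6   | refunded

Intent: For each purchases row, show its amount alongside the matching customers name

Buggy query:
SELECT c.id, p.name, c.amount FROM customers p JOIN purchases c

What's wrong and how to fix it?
Bug: Missing join condition: each purchases row is matched to all customers rows instead of just its own

Fix: Add ON c.customer_id = p.id to the JOIN

Corrected query:
SELECT c.id, p.name, c.amount FROM customers p JOIN purchases c ON c.customer_id = p.id

Result:
id | name  | amount 
---+-------+--------
1  | Carol | 1959.31
2  | Eve   | 1779.87
3  | Bob   | 652.84 
4  | Bob   | 1311.27
5  | Carol | 48.69  
6  | Bob   | 547.87 
7  | Carol | 716.6  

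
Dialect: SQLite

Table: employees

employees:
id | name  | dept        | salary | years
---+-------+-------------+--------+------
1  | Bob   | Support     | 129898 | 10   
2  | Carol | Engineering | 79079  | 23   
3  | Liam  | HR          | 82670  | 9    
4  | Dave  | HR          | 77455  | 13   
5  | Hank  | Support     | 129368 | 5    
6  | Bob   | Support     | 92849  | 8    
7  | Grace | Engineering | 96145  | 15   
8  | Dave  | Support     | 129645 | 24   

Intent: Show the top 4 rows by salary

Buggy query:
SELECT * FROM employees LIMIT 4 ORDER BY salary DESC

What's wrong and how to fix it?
Bug: ORDER BY cannot follow LIMIT; LIMIT is the final clause

Fix: Sort with ORDER BY, then apply LIMIT

Corrected query:
SELECT * FROM employees ORDER BY salary DESC LIMIT 4

Result:
id | name  | dept        | salary | years
---+-------+-------------+--------+------
1  | Bob   | Support     | 129898 | 10   
8  | Dave  | Support     | 129645 | 24   
5  | Hank  | Support     | 129368 | 5    
7  | Grace | Engineering | 96145  | 15   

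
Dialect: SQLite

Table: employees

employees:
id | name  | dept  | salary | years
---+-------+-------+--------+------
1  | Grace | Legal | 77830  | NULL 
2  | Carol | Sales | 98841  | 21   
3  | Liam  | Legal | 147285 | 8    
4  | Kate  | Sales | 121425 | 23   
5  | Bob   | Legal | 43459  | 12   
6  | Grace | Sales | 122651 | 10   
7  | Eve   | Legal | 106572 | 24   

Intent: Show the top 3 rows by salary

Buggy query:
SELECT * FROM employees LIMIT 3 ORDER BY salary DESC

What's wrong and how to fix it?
Bug: ORDER BY cannot follow LIMIT; LIMIT is the final clause

Fix: Sort with ORDER BY, then apply LIMIT

Corrected query:
SELECT * FROM employees ORDER BY salary DESC LIMIT 3

Result:
id | name  | dept  | salary | years
---+-------+-------+--------+------
3  | Liam  | Legal | 147285 | 8    
6  | Grace | Sales | 122651 | 10   
4  | Kate  | Sales | 121425 | 23   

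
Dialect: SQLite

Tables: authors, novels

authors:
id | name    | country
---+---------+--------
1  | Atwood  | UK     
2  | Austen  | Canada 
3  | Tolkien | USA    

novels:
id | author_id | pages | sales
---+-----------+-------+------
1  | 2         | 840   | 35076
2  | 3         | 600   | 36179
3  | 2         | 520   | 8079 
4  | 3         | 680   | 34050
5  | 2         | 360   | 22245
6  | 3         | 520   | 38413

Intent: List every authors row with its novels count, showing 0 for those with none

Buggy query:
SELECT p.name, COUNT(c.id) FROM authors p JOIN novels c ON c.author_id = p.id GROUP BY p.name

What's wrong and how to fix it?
Bug: An inner join excludes parents with zero children

Fix: Use LEFT JOIN so parents without children still appear (COUNT(c.id) gives 0)

Corrected query:
SELECT p.name, COUNT(c.id) FROM authors p LEFT JOIN novels c ON c.author_id = p.id GROUP BY p.name

Result:
name    | COUNT(c.id)
--------+------------
Atwood  | 0          
Austen  | 3          
Tolkien | 3          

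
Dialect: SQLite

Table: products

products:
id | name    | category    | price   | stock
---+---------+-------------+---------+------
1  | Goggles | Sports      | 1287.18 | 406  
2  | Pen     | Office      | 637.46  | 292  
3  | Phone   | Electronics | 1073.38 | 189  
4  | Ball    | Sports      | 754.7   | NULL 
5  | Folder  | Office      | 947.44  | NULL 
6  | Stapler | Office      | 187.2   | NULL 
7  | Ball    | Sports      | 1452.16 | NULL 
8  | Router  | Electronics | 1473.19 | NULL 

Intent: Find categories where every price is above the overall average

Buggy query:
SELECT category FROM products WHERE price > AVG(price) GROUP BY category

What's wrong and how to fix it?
Bug: AVG() is an aggregate; it can't sit directly in WHERE

Fix: Use a subquery for AVG and a HAVING MIN(...) filter so the condition holds for every row in the group

Corrected query:
SELECT category FROM products GROUP BY category HAVING MIN(price) > (SELECT AVG(price) FROM products)

Result:
category   
-----------
Electronics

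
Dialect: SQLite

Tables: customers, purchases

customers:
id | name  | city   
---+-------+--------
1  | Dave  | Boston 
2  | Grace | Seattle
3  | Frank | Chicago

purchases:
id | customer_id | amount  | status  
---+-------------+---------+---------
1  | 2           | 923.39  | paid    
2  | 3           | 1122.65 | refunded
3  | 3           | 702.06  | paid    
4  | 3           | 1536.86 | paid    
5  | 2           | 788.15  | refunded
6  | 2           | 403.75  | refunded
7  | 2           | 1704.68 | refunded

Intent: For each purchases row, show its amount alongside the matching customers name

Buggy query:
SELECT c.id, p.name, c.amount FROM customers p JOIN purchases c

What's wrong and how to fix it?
Bug: JOIN with no ON clause produces a cartesian product; every purchases row pairs with every customers row

Fix: Add ON c.customer_id = p.id to the JOIN

Corrected query:
SELECT c.id, p.name, c.amount FROM customers p JOIN purchases c ON c.customer_id = p.id

Result:
id | name  | amount 
---+-------+--------
1  | Grace | 923.39 
2  | Frank | 1122.65
3  | Frank | 702.06 
4  | Frank | 1536.86
5  | Grace | 788.15 
6  | Grace | 403.75 
7  | Grace | 1704.68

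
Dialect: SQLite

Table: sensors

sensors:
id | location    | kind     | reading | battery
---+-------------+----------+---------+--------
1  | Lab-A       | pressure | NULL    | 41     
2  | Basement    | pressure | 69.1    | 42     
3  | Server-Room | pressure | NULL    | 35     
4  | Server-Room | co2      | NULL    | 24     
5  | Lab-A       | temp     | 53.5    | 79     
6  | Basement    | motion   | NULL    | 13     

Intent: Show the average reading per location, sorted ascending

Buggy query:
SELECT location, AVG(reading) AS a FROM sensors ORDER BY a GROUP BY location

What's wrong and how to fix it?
Bug: ORDER BY appears before GROUP BY; SQL clause order requires GROUP BY first

Fix: Reorder: SELECT … FROM … GROUP BY … ORDER BY …

Corrected query:
SELECT location, AVG(reading) AS a FROM sensors GROUP BY location ORDER BY a

Result:
location    | a   
------------+-----
Server-Room | NULL
Lab-A       | 53.5
Basement    | 69.1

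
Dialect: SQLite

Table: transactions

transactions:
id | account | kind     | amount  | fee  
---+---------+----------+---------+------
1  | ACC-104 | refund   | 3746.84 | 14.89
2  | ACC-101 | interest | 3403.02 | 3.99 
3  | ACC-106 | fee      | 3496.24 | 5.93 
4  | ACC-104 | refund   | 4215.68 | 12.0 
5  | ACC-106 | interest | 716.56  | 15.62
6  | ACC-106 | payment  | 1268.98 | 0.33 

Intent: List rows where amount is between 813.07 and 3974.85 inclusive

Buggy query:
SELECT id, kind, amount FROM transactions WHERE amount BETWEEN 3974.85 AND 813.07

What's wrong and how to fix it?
Bug: BETWEEN expects the lower bound first; with 3974.85 AND 813.07 the range is empty

Fix: Swap the bounds so the smaller value comes first

Corrected query:
SELECT id, kind, amount FROM transactions WHERE amount BETWEEN 813.07 AND 3974.85

Result:
id | kind     | amount 
---+----------+--------
1  | refund   | 3746.84
2  | interest | 3403.02
3  | fee      | 3496.24
6  | payment  | 1268.98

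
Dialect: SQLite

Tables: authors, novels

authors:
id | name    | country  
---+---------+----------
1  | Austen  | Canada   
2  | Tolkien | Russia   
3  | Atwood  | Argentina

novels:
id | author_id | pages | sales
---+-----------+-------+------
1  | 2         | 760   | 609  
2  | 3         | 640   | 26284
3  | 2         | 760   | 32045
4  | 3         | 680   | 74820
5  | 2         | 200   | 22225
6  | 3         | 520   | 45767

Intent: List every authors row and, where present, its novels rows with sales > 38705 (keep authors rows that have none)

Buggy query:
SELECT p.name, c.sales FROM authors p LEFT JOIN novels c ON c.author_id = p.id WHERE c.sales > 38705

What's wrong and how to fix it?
Bug: A WHERE condition on the right-hand table after LEFT JOIN drops unmatched parents

Fix: Move the right-table condition into the ON clause so unmatched parents are kept

Corrected query:
SELECT p.name, c.sales FROM authors p LEFT JOIN novels c ON c.author_id = p.id AND c.sales > 38705

Result:
name    | sales
--------+------
Austen  | NULL 
Tolkien | NULL 
Atwood  | 45767
Atwood  | 74820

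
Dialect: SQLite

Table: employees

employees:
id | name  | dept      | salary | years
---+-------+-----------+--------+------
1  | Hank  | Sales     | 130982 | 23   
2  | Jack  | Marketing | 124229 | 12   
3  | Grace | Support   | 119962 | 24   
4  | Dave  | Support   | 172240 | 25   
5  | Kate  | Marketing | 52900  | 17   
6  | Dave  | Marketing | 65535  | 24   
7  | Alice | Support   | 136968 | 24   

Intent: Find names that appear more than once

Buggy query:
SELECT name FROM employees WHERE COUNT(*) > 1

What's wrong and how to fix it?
Bug: WHERE can't reference COUNT(*); aggregates are computed after WHERE

Fix: GROUP BY name, then filter groups with HAVING COUNT(*) > 1

Corrected query:
SELECT name FROM employees GROUP BY name HAVING COUNT(*) > 1

Result:
name
----
Dave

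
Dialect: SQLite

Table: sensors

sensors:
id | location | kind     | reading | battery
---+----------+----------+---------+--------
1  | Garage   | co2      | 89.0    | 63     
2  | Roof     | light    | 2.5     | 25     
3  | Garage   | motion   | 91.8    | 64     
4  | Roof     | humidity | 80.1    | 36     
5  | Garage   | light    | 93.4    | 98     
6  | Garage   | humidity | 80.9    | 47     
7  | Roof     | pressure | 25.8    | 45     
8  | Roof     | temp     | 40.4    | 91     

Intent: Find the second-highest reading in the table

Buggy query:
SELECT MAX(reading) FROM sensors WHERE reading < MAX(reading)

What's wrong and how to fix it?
Bug: MAX(reading) on the right of the comparison is an aggregate-in-WHERE error

Fix: Compute the overall MAX in a subquery, then take MAX of rows below it

Corrected query:
SELECT MAX(reading) FROM sensors WHERE reading < (SELECT MAX(reading) FROM sensors)

Result:
MAX(reading)
------------
91.8        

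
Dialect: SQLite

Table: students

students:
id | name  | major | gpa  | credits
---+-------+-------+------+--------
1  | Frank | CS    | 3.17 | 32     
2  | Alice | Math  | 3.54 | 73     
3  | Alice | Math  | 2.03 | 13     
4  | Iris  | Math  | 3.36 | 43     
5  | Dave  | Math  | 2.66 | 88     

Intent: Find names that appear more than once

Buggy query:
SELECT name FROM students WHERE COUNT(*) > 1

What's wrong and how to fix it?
Bug: COUNT(*) is an aggregate and cannot be used in WHERE

Fix: GROUP BY name, then filter groups with HAVING COUNT(*) > 1

Corrected query:
SELECT name FROM students GROUP BY name HAVING COUNT(*) > 1

Result:
name 
-----
Alice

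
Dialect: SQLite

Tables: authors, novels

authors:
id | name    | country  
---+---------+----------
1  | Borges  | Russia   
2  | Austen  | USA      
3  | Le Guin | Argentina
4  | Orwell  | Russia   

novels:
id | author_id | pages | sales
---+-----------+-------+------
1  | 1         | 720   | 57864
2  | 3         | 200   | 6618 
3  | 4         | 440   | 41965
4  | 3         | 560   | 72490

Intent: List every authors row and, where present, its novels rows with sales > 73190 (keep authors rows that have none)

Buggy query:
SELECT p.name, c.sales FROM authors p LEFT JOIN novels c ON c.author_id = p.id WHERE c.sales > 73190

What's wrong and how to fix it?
Bug: Filtering c.sales in WHERE discards the NULL rows produced by LEFT JOIN, turning it into an inner join

Fix: Put 'c.sales > 73190' in the JOIN's ON clause instead of WHERE

Corrected query:
SELECT p.name, c.sales FROM authors p LEFT JOIN novels c ON c.author_id = p.id AND c.sales > 73190

Result:
name    | sales
--------+------
Borges  | NULL 
Austen  | NULL 
Le Guin | NULL 
Orwell  | NULL 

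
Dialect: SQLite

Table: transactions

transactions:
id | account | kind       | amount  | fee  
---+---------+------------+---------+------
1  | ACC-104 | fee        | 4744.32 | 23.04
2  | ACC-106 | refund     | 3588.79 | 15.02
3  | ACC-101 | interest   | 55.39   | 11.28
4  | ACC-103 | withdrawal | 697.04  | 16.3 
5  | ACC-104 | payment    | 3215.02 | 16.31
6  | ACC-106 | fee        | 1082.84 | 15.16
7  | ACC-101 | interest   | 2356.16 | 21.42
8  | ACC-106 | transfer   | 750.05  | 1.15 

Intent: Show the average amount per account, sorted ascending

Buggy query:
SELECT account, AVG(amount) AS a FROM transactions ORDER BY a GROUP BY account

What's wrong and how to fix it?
Bug: ORDER BY appears before GROUP BY; SQL clause order requires GROUP BY first

Fix: Move ORDER BY to the end, after GROUP BY

Corrected query:
SELECT account, AVG(amount) AS a FROM transactions GROUP BY account ORDER BY a

Result:
account | a          
--------+------------
ACC-103 | 697.04     
ACC-101 | 1205.775   
ACC-106 | 1807.226667
ACC-104 | 3979.67    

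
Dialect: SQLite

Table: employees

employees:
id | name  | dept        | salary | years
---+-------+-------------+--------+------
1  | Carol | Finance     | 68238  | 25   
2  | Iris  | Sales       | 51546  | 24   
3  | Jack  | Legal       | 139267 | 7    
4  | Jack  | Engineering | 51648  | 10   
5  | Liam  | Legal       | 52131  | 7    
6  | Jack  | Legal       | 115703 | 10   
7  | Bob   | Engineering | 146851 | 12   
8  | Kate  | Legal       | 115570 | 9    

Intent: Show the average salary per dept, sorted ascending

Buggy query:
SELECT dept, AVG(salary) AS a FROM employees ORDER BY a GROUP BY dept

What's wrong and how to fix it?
Bug: GROUP BY must precede ORDER BY

Fix: Move ORDER BY to the end, after GROUP BY

Corrected query:
SELECT dept, AVG(salary) AS a FROM employees GROUP BY dept ORDER BY a

Result:
dept        | a        
------------+----------
Sales       | 51546    
Finance     | 68238    
Engineering | 99249.5  
Legal       | 105667.75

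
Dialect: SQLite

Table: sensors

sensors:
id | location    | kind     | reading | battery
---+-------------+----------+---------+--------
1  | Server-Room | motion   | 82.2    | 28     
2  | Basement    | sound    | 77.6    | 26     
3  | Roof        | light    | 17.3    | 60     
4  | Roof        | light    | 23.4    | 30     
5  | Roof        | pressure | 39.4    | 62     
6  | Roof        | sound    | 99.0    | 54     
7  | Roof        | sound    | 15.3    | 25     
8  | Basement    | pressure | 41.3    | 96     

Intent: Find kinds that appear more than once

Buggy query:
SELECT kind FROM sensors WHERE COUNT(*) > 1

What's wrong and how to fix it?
Bug: WHERE can't reference COUNT(*); aggregates are computed after WHERE

Fix: GROUP BY kind, then filter groups with HAVING COUNT(*) > 1

Corrected query:
SELECT kind FROM sensors GROUP BY kind HAVING COUNT(*) > 1

Result:
kind    
--------
light   
pressure
sound   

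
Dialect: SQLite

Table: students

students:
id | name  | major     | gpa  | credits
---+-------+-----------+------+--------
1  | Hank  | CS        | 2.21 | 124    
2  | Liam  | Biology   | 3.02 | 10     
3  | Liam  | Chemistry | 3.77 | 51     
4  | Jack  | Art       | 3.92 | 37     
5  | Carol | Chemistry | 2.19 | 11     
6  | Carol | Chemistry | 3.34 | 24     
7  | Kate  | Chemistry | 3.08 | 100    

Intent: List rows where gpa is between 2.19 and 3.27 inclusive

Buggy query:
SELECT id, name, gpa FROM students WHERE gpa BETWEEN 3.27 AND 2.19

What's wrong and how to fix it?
Bug: The bounds are reversed; BETWEEN a AND b requires a <= b to match anything

Fix: Swap the bounds so the smaller value comes first

Corrected query:
SELECT id, name, gpa FROM students WHERE gpa BETWEEN 2.19 AND 3.27

Result:
id | name  | gpa 
---+-------+-----
1  | Hank  | 2.21
2  | Liam  | 3.02
5  | Carol | 2.19
7  | Kate  | 3.08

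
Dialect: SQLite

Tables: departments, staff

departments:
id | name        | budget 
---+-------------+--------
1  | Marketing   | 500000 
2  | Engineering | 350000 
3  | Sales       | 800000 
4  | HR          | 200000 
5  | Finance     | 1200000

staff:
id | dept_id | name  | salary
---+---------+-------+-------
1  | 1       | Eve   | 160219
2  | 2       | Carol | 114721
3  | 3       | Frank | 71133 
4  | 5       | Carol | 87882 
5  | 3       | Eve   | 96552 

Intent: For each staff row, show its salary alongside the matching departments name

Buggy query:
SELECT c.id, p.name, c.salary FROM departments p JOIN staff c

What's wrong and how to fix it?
Bug: JOIN with no ON clause produces a cartesian product; every staff row pairs with every departments row

Fix: Specify the join condition linking the foreign key to the parent id

Corrected query:
SELECT c.id, p.name, c.salary FROM departments p JOIN staff c ON c.dept_id = p.id

Result:
id | name        | salary
---+-------------+-------
1  | Marketing   | 160219
2  | Engineering | 114721
3  | Sales       | 71133 
4  | Finance     | 87882 
5  | Sales       | 96552 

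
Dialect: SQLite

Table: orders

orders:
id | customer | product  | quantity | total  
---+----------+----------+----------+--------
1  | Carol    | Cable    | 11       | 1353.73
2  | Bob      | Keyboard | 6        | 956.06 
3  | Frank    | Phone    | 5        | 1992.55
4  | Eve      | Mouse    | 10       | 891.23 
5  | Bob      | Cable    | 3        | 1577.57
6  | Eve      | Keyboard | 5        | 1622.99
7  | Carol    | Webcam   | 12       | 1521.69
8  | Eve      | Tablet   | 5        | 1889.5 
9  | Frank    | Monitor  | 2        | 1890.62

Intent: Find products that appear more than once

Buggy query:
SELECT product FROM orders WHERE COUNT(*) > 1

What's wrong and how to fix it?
Bug: COUNT(*) is an aggregate and cannot be used in WHERE

Fix: Group first, then use HAVING for the count condition

Corrected query:
SELECT product FROM orders GROUP BY product HAVING COUNT(*) > 1

Result:
product 
--------
Cable   
Keyboard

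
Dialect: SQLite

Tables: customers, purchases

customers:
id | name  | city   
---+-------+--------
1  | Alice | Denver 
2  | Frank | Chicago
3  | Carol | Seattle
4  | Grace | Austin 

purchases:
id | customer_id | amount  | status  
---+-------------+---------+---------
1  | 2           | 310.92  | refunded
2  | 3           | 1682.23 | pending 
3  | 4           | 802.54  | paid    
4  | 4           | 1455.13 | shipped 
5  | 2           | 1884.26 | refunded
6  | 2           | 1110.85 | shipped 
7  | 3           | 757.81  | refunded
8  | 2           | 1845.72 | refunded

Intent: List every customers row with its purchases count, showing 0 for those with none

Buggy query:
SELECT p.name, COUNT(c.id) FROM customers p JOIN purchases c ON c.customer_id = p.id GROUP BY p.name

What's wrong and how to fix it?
Bug: An inner join excludes parents with zero children

Fix: Switch to LEFT JOIN to retain unmatched parent rows

Corrected query:
SELECT p.name, COUNT(c.id) FROM customers p LEFT JOIN purchases c ON c.customer_id = p.id GROUP BY p.name

Result:
name  | COUNT(c.id)
------+------------
Alice | 0          
Carol | 2          
Frank | 4          
Grace | 2          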